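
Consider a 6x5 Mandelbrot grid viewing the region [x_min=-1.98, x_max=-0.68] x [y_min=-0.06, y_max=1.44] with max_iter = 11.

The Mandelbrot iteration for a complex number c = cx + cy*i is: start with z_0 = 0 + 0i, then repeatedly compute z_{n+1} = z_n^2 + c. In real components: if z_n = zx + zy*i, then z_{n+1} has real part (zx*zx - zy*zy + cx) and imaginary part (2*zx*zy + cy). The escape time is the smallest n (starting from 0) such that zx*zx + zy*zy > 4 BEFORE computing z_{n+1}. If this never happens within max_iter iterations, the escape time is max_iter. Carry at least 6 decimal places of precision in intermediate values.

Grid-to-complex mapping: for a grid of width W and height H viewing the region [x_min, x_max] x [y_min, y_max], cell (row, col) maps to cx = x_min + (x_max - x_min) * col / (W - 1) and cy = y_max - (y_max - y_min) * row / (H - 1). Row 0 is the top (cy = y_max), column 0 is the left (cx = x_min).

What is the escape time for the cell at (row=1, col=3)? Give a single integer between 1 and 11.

z_0 = 0 + 0i, c = -1.2000 + 1.0650i
Iter 1: z = -1.2000 + 1.0650i, |z|^2 = 2.5742
Iter 2: z = -0.8942 + -1.4910i, |z|^2 = 3.0227
Iter 3: z = -2.6234 + 3.7316i, |z|^2 = 20.8071
Escaped at iteration 3

Answer: 3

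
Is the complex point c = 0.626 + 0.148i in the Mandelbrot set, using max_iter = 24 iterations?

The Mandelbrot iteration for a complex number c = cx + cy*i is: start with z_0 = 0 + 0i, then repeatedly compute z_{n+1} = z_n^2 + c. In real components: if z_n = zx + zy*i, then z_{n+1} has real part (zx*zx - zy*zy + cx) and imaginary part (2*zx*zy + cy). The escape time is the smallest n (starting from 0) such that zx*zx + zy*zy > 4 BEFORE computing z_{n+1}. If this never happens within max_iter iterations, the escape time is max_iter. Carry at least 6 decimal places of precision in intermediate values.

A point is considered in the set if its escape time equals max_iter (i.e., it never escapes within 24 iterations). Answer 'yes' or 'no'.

Answer: no

Derivation:
z_0 = 0 + 0i, c = 0.6260 + 0.1480i
Iter 1: z = 0.6260 + 0.1480i, |z|^2 = 0.4138
Iter 2: z = 0.9960 + 0.3333i, |z|^2 = 1.1030
Iter 3: z = 1.5069 + 0.8119i, |z|^2 = 2.9299
Iter 4: z = 2.2375 + 2.5949i, |z|^2 = 11.7397
Escaped at iteration 4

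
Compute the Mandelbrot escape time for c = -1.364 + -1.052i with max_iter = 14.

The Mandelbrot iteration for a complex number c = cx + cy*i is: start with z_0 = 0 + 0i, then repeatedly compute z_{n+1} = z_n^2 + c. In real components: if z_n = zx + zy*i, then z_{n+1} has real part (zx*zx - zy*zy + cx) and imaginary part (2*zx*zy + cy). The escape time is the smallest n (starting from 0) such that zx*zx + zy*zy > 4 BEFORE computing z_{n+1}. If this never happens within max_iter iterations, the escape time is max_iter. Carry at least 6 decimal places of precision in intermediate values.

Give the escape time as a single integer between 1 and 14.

z_0 = 0 + 0i, c = -1.3640 + -1.0520i
Iter 1: z = -1.3640 + -1.0520i, |z|^2 = 2.9672
Iter 2: z = -0.6102 + 1.8179i, |z|^2 = 3.6770
Iter 3: z = -4.2962 + -3.2705i, |z|^2 = 29.1542
Escaped at iteration 3

Answer: 3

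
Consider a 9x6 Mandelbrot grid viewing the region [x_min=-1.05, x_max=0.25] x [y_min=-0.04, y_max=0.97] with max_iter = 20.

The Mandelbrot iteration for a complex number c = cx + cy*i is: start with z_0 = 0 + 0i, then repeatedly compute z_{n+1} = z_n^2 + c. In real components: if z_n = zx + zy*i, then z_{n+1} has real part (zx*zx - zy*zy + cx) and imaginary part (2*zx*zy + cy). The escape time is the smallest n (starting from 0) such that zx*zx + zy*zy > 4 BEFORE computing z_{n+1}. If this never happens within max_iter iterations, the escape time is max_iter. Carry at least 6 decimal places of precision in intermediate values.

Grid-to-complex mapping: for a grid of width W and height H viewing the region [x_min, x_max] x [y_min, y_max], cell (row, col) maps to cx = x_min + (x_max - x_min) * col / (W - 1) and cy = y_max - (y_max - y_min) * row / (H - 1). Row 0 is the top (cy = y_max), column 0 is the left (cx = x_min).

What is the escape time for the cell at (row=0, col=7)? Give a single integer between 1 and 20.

Answer: 4

Derivation:
z_0 = 0 + 0i, c = 0.0875 + 0.9700i
Iter 1: z = 0.0875 + 0.9700i, |z|^2 = 0.9486
Iter 2: z = -0.8457 + 1.1397i, |z|^2 = 2.0143
Iter 3: z = -0.4962 + -0.9579i, |z|^2 = 1.1638
Iter 4: z = -0.5838 + 1.9207i, |z|^2 = 4.0298
Escaped at iteration 4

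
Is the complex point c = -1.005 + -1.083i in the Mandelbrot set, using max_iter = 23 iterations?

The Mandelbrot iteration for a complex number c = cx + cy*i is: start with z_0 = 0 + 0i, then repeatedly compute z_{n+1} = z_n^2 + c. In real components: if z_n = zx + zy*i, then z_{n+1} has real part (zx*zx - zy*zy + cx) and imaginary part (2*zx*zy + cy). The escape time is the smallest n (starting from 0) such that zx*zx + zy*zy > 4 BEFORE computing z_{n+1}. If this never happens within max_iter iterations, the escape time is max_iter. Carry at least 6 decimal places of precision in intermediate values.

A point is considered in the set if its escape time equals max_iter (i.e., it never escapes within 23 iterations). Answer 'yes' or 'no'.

Answer: no

Derivation:
z_0 = 0 + 0i, c = -1.0050 + -1.0830i
Iter 1: z = -1.0050 + -1.0830i, |z|^2 = 2.1829
Iter 2: z = -1.1679 + 1.0938i, |z|^2 = 2.5604
Iter 3: z = -0.8376 + -3.6379i, |z|^2 = 13.9357
Escaped at iteration 3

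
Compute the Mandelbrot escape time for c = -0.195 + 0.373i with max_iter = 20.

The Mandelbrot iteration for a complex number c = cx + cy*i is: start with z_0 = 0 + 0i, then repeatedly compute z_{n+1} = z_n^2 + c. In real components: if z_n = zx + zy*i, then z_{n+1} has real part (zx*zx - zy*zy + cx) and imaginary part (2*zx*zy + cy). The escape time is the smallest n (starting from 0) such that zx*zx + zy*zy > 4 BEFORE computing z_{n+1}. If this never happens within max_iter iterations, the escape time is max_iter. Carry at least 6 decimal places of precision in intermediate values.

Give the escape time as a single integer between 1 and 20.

z_0 = 0 + 0i, c = -0.1950 + 0.3730i
Iter 1: z = -0.1950 + 0.3730i, |z|^2 = 0.1772
Iter 2: z = -0.2961 + 0.2275i, |z|^2 = 0.1394
Iter 3: z = -0.1591 + 0.2383i, |z|^2 = 0.0821
Iter 4: z = -0.2265 + 0.2972i, |z|^2 = 0.1396
Iter 5: z = -0.2320 + 0.2384i, |z|^2 = 0.1107
Iter 6: z = -0.1980 + 0.2624i, |z|^2 = 0.1080
Iter 7: z = -0.2246 + 0.2691i, |z|^2 = 0.1229
Iter 8: z = -0.2170 + 0.2521i, |z|^2 = 0.1106
Iter 9: z = -0.2115 + 0.2636i, |z|^2 = 0.1142
Iter 10: z = -0.2198 + 0.2615i, |z|^2 = 0.1167
Iter 11: z = -0.2151 + 0.2581i, |z|^2 = 0.1129
Iter 12: z = -0.2153 + 0.2620i, |z|^2 = 0.1150
Iter 13: z = -0.2173 + 0.2602i, |z|^2 = 0.1149
Iter 14: z = -0.2155 + 0.2599i, |z|^2 = 0.1140
Iter 15: z = -0.2161 + 0.2610i, |z|^2 = 0.1148
Iter 16: z = -0.2164 + 0.2602i, |z|^2 = 0.1145
Iter 17: z = -0.2159 + 0.2604i, |z|^2 = 0.1144
Iter 18: z = -0.2162 + 0.2606i, |z|^2 = 0.1146
Iter 19: z = -0.2162 + 0.2603i, |z|^2 = 0.1145

Answer: 20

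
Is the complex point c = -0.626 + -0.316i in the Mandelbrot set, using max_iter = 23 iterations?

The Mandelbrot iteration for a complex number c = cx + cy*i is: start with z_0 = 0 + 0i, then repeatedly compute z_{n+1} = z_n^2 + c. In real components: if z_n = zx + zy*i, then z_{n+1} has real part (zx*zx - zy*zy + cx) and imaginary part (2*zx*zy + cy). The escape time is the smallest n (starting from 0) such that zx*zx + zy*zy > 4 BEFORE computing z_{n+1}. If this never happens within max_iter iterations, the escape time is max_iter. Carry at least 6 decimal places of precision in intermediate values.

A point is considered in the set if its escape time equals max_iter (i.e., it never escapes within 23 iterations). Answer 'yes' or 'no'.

z_0 = 0 + 0i, c = -0.6260 + -0.3160i
Iter 1: z = -0.6260 + -0.3160i, |z|^2 = 0.4917
Iter 2: z = -0.3340 + 0.0796i, |z|^2 = 0.1179
Iter 3: z = -0.5208 + -0.3692i, |z|^2 = 0.4075
Iter 4: z = -0.4911 + 0.0685i, |z|^2 = 0.2458
Iter 5: z = -0.3895 + -0.3833i, |z|^2 = 0.2987
Iter 6: z = -0.6212 + -0.0174i, |z|^2 = 0.3862
Iter 7: z = -0.2404 + -0.2944i, |z|^2 = 0.1445
Iter 8: z = -0.6549 + -0.1744i, |z|^2 = 0.4593
Iter 9: z = -0.2275 + -0.0875i, |z|^2 = 0.0594
Iter 10: z = -0.5819 + -0.2762i, |z|^2 = 0.4149
Iter 11: z = -0.3637 + 0.0054i, |z|^2 = 0.1323
Iter 12: z = -0.4938 + -0.3199i, |z|^2 = 0.3462
Iter 13: z = -0.4845 + -0.0001i, |z|^2 = 0.2348
Iter 14: z = -0.3912 + -0.3159i, |z|^2 = 0.2529
Iter 15: z = -0.5728 + -0.0688i, |z|^2 = 0.3328
Iter 16: z = -0.3027 + -0.2372i, |z|^2 = 0.1479
Iter 17: z = -0.5906 + -0.1724i, |z|^2 = 0.3786
Iter 18: z = -0.3069 + -0.1123i, |z|^2 = 0.1068
Iter 19: z = -0.5445 + -0.2471i, |z|^2 = 0.3575
Iter 20: z = -0.3906 + -0.0470i, |z|^2 = 0.1548
Iter 21: z = -0.4756 + -0.2793i, |z|^2 = 0.3042
Iter 22: z = -0.4778 + -0.0503i, |z|^2 = 0.2308
Did not escape in 23 iterations → in set

Answer: yes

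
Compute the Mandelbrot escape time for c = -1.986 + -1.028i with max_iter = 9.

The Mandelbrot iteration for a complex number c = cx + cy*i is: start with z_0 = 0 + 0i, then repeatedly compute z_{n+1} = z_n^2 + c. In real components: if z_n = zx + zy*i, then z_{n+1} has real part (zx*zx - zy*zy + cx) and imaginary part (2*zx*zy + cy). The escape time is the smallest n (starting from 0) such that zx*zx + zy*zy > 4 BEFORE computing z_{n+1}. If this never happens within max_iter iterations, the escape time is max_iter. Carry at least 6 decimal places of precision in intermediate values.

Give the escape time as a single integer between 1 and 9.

z_0 = 0 + 0i, c = -1.9860 + -1.0280i
Iter 1: z = -1.9860 + -1.0280i, |z|^2 = 5.0010
Escaped at iteration 1

Answer: 1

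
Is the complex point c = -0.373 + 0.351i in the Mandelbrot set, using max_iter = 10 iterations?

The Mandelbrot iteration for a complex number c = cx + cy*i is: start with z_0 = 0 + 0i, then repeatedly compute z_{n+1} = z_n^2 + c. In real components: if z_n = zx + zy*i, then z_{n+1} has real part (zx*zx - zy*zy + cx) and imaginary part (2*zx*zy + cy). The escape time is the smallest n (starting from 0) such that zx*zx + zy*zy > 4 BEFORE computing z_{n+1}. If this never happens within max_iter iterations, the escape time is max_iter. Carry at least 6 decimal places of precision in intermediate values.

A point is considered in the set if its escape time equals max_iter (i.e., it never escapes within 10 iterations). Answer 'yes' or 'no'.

Answer: yes

Derivation:
z_0 = 0 + 0i, c = -0.3730 + 0.3510i
Iter 1: z = -0.3730 + 0.3510i, |z|^2 = 0.2623
Iter 2: z = -0.3571 + 0.0892i, |z|^2 = 0.1354
Iter 3: z = -0.2534 + 0.2873i, |z|^2 = 0.1468
Iter 4: z = -0.3913 + 0.2054i, |z|^2 = 0.1953
Iter 5: z = -0.2620 + 0.1903i, |z|^2 = 0.1049
Iter 6: z = -0.3405 + 0.2513i, |z|^2 = 0.1791
Iter 7: z = -0.3202 + 0.1799i, |z|^2 = 0.1349
Iter 8: z = -0.3028 + 0.2358i, |z|^2 = 0.1473
Iter 9: z = -0.3369 + 0.2082i, |z|^2 = 0.1568
Did not escape in 10 iterations → in set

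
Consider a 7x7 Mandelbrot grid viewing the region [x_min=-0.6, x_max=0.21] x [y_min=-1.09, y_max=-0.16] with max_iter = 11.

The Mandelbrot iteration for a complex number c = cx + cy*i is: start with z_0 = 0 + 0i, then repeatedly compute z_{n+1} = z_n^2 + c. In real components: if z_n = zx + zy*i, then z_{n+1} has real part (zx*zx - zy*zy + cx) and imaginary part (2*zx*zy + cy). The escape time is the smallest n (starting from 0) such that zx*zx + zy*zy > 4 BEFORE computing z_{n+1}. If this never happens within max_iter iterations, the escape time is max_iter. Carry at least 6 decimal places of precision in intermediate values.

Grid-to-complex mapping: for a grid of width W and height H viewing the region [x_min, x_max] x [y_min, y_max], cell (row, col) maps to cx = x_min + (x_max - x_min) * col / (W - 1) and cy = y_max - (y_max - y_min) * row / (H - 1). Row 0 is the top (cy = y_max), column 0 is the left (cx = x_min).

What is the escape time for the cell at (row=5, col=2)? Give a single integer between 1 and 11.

Answer: 5

Derivation:
z_0 = 0 + 0i, c = -0.3300 + -0.9350i
Iter 1: z = -0.3300 + -0.9350i, |z|^2 = 0.9831
Iter 2: z = -1.0953 + -0.3179i, |z|^2 = 1.3008
Iter 3: z = 0.7687 + -0.2386i, |z|^2 = 0.6478
Iter 4: z = 0.2039 + -1.3018i, |z|^2 = 1.7363
Iter 5: z = -1.9831 + -1.4660i, |z|^2 = 6.0817
Escaped at iteration 5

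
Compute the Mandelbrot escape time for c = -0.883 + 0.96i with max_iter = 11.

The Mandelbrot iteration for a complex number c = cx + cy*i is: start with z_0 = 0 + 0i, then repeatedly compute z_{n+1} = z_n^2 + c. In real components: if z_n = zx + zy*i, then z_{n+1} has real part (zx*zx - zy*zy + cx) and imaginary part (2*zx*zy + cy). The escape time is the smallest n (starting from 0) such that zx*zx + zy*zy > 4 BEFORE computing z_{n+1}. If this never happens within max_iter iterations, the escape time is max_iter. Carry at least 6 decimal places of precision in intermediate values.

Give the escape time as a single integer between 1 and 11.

Answer: 3

Derivation:
z_0 = 0 + 0i, c = -0.8830 + 0.9600i
Iter 1: z = -0.8830 + 0.9600i, |z|^2 = 1.7013
Iter 2: z = -1.0249 + -0.7354i, |z|^2 = 1.5912
Iter 3: z = -0.3733 + 2.4674i, |z|^2 = 6.2272
Escaped at iteration 3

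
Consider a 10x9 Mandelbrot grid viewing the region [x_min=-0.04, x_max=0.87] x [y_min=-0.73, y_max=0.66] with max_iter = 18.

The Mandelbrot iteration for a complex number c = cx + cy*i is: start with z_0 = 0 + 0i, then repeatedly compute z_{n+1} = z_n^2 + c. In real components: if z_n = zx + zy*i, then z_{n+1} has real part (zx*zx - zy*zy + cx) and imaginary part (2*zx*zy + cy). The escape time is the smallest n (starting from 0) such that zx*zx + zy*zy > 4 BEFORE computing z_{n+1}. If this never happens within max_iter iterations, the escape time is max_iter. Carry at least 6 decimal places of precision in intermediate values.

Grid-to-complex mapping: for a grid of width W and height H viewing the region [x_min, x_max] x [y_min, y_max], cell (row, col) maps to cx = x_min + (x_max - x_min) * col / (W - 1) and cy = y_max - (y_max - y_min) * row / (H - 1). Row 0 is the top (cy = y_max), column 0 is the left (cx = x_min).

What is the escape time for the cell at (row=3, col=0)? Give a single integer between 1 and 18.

Answer: 18

Derivation:
z_0 = 0 + 0i, c = -0.0400 + 0.1388i
Iter 1: z = -0.0400 + 0.1388i, |z|^2 = 0.0209
Iter 2: z = -0.0577 + 0.1277i, |z|^2 = 0.0196
Iter 3: z = -0.0530 + 0.1240i, |z|^2 = 0.0182
Iter 4: z = -0.0526 + 0.1256i, |z|^2 = 0.0185
Iter 5: z = -0.0530 + 0.1255i, |z|^2 = 0.0186
Iter 6: z = -0.0530 + 0.1254i, |z|^2 = 0.0185
Iter 7: z = -0.0529 + 0.1255i, |z|^2 = 0.0185
Iter 8: z = -0.0529 + 0.1255i, |z|^2 = 0.0185
Iter 9: z = -0.0529 + 0.1255i, |z|^2 = 0.0185
Iter 10: z = -0.0529 + 0.1255i, |z|^2 = 0.0185
Iter 11: z = -0.0529 + 0.1255i, |z|^2 = 0.0185
Iter 12: z = -0.0529 + 0.1255i, |z|^2 = 0.0185
Iter 13: z = -0.0529 + 0.1255i, |z|^2 = 0.0185
Iter 14: z = -0.0529 + 0.1255i, |z|^2 = 0.0185
Iter 15: z = -0.0529 + 0.1255i, |z|^2 = 0.0185
Iter 16: z = -0.0529 + 0.1255i, |z|^2 = 0.0185
Iter 17: z = -0.0529 + 0.1255i, |z|^2 = 0.0185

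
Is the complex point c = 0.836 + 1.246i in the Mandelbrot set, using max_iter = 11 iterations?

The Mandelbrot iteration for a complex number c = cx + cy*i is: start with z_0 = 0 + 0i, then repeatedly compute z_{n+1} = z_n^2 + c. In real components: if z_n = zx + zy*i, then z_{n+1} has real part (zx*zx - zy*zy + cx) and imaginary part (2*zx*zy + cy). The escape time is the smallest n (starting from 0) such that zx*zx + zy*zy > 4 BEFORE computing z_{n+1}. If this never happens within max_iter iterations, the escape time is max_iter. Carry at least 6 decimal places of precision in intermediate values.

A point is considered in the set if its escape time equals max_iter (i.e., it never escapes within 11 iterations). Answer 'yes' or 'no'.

z_0 = 0 + 0i, c = 0.8360 + 1.2460i
Iter 1: z = 0.8360 + 1.2460i, |z|^2 = 2.2514
Iter 2: z = -0.0176 + 3.3293i, |z|^2 = 11.0846
Escaped at iteration 2

Answer: no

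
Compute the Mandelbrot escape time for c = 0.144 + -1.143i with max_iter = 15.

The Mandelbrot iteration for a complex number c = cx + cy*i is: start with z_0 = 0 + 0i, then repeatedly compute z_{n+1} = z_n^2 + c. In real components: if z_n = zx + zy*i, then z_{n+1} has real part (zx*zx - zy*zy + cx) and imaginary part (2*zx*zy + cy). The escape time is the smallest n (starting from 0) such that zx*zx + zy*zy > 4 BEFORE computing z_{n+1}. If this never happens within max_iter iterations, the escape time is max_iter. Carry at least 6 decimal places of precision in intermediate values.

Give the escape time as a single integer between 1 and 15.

Answer: 3

Derivation:
z_0 = 0 + 0i, c = 0.1440 + -1.1430i
Iter 1: z = 0.1440 + -1.1430i, |z|^2 = 1.3272
Iter 2: z = -1.1417 + -1.4722i, |z|^2 = 3.4708
Iter 3: z = -0.7198 + 2.2186i, |z|^2 = 5.4404
Escaped at iteration 3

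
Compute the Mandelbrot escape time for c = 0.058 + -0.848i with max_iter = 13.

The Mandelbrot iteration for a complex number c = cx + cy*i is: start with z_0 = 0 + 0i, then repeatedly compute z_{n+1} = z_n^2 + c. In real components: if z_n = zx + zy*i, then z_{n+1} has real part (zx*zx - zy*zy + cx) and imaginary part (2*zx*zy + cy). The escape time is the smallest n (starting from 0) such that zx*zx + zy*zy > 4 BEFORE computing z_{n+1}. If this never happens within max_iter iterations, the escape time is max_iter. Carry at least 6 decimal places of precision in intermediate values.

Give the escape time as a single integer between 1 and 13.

Answer: 7

Derivation:
z_0 = 0 + 0i, c = 0.0580 + -0.8480i
Iter 1: z = 0.0580 + -0.8480i, |z|^2 = 0.7225
Iter 2: z = -0.6577 + -0.9464i, |z|^2 = 1.3282
Iter 3: z = -0.4050 + 0.3969i, |z|^2 = 0.3216
Iter 4: z = 0.0645 + -1.1695i, |z|^2 = 1.3719
Iter 5: z = -1.3056 + -0.9988i, |z|^2 = 2.7021
Iter 6: z = 0.7650 + 1.7600i, |z|^2 = 3.6828
Iter 7: z = -2.4544 + 1.8447i, |z|^2 = 9.4270
Escaped at iteration 7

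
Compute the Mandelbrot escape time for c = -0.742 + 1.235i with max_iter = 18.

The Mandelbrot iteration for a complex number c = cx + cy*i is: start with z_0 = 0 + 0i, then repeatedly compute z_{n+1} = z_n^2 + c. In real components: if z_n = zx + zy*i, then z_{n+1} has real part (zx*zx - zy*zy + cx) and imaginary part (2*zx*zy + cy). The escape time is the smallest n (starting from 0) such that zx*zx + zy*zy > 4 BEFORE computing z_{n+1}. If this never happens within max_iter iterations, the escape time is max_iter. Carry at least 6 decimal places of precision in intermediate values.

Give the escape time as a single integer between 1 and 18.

Answer: 3

Derivation:
z_0 = 0 + 0i, c = -0.7420 + 1.2350i
Iter 1: z = -0.7420 + 1.2350i, |z|^2 = 2.0758
Iter 2: z = -1.7167 + -0.5977i, |z|^2 = 3.3042
Iter 3: z = 1.8476 + 3.2872i, |z|^2 = 14.2197
Escaped at iteration 3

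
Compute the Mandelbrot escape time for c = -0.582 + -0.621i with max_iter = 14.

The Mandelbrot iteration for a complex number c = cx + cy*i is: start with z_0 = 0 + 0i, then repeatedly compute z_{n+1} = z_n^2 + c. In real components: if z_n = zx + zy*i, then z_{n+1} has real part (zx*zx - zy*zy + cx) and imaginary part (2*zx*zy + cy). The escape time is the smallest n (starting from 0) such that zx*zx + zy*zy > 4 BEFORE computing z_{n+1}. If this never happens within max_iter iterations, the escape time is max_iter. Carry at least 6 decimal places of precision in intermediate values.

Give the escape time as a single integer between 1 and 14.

z_0 = 0 + 0i, c = -0.5820 + -0.6210i
Iter 1: z = -0.5820 + -0.6210i, |z|^2 = 0.7244
Iter 2: z = -0.6289 + 0.1018i, |z|^2 = 0.4059
Iter 3: z = -0.1968 + -0.7491i, |z|^2 = 0.5999
Iter 4: z = -1.1044 + -0.3261i, |z|^2 = 1.3261
Iter 5: z = 0.5314 + 0.0993i, |z|^2 = 0.2922
Iter 6: z = -0.3095 + -0.5155i, |z|^2 = 0.3615
Iter 7: z = -0.7519 + -0.3019i, |z|^2 = 0.6566
Iter 8: z = -0.1078 + -0.1669i, |z|^2 = 0.0395
Iter 9: z = -0.5983 + -0.5850i, |z|^2 = 0.7002
Iter 10: z = -0.5663 + 0.0790i, |z|^2 = 0.3270
Iter 11: z = -0.2675 + -0.7105i, |z|^2 = 0.5763
Iter 12: z = -1.0152 + -0.2409i, |z|^2 = 1.0887
Iter 13: z = 0.3906 + -0.1319i, |z|^2 = 0.1699

Answer: 14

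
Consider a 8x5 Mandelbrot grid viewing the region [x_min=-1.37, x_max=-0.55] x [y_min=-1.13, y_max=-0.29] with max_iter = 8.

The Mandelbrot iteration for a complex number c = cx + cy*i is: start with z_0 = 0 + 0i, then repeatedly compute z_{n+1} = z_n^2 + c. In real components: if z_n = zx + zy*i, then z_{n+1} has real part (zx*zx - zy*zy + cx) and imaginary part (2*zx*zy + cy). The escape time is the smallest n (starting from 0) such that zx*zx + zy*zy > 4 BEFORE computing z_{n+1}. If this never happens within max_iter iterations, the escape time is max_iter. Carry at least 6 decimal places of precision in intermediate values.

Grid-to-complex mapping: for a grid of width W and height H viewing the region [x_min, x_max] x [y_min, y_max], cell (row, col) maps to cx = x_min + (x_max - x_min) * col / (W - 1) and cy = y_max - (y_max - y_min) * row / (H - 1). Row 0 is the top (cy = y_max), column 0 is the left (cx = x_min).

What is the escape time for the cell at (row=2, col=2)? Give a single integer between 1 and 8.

z_0 = 0 + 0i, c = -1.1357 + -0.7100i
Iter 1: z = -1.1357 + -0.7100i, |z|^2 = 1.7939
Iter 2: z = -0.3500 + 0.9027i, |z|^2 = 0.9374
Iter 3: z = -1.8281 + -1.3418i, |z|^2 = 5.1426
Escaped at iteration 3

Answer: 3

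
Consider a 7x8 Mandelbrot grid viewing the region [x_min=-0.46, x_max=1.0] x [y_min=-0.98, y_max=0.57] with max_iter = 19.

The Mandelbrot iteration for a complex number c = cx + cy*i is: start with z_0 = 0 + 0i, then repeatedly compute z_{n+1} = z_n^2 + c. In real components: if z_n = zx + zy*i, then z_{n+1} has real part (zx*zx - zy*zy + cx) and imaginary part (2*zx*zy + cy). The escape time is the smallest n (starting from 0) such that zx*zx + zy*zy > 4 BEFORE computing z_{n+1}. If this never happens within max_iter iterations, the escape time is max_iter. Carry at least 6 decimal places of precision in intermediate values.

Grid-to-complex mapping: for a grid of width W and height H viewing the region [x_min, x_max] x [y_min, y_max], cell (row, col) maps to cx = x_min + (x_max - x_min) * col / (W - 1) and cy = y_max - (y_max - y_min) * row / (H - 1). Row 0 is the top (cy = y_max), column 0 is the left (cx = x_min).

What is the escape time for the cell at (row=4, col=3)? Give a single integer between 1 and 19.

Answer: 19

Derivation:
z_0 = 0 + 0i, c = 0.2700 + -0.3157i
Iter 1: z = 0.2700 + -0.3157i, |z|^2 = 0.1726
Iter 2: z = 0.2432 + -0.4862i, |z|^2 = 0.2955
Iter 3: z = 0.0928 + -0.5522i, |z|^2 = 0.3136
Iter 4: z = -0.0263 + -0.4182i, |z|^2 = 0.1756
Iter 5: z = 0.0958 + -0.2937i, |z|^2 = 0.0954
Iter 6: z = 0.1929 + -0.3720i, |z|^2 = 0.1756
Iter 7: z = 0.1688 + -0.4593i, |z|^2 = 0.2394
Iter 8: z = 0.0876 + -0.4708i, |z|^2 = 0.2293
Iter 9: z = 0.0560 + -0.3982i, |z|^2 = 0.1617
Iter 10: z = 0.1146 + -0.3603i, |z|^2 = 0.1430
Iter 11: z = 0.1533 + -0.3983i, |z|^2 = 0.1821
Iter 12: z = 0.1349 + -0.4378i, |z|^2 = 0.2099
Iter 13: z = 0.0965 + -0.4338i, |z|^2 = 0.1975
Iter 14: z = 0.0911 + -0.3994i, |z|^2 = 0.1679
Iter 15: z = 0.1188 + -0.3885i, |z|^2 = 0.1650
Iter 16: z = 0.1332 + -0.4080i, |z|^2 = 0.1842
Iter 17: z = 0.1213 + -0.4244i, |z|^2 = 0.1948
Iter 18: z = 0.1046 + -0.4186i, |z|^2 = 0.1862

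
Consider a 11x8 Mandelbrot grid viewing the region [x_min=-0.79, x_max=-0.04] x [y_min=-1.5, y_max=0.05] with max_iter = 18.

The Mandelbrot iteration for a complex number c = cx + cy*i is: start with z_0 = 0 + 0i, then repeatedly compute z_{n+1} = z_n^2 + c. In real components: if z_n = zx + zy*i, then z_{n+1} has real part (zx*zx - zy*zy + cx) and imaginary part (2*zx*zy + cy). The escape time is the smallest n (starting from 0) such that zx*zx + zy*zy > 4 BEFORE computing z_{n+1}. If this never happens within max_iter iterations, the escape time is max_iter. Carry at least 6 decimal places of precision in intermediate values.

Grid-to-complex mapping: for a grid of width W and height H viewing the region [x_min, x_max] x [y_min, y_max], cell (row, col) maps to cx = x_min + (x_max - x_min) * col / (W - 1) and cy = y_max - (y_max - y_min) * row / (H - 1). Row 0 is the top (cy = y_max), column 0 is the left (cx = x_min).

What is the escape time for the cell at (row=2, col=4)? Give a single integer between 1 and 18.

z_0 = 0 + 0i, c = -0.4900 + -0.3929i
Iter 1: z = -0.4900 + -0.3929i, |z|^2 = 0.3944
Iter 2: z = -0.4042 + -0.0079i, |z|^2 = 0.1635
Iter 3: z = -0.3267 + -0.3865i, |z|^2 = 0.2561
Iter 4: z = -0.5327 + -0.1404i, |z|^2 = 0.3034
Iter 5: z = -0.2259 + -0.2433i, |z|^2 = 0.1103
Iter 6: z = -0.4982 + -0.2829i, |z|^2 = 0.3282
Iter 7: z = -0.3219 + -0.1110i, |z|^2 = 0.1159
Iter 8: z = -0.3987 + -0.3214i, |z|^2 = 0.2623
Iter 9: z = -0.4343 + -0.1366i, |z|^2 = 0.2073
Iter 10: z = -0.3200 + -0.2742i, |z|^2 = 0.1776
Iter 11: z = -0.4628 + -0.2173i, |z|^2 = 0.2614
Iter 12: z = -0.3231 + -0.1917i, |z|^2 = 0.1411
Iter 13: z = -0.4224 + -0.2690i, |z|^2 = 0.2508
Iter 14: z = -0.3840 + -0.1656i, |z|^2 = 0.1749
Iter 15: z = -0.3700 + -0.2657i, |z|^2 = 0.2075
Iter 16: z = -0.4237 + -0.1963i, |z|^2 = 0.2180
Iter 17: z = -0.3490 + -0.2266i, |z|^2 = 0.1731

Answer: 18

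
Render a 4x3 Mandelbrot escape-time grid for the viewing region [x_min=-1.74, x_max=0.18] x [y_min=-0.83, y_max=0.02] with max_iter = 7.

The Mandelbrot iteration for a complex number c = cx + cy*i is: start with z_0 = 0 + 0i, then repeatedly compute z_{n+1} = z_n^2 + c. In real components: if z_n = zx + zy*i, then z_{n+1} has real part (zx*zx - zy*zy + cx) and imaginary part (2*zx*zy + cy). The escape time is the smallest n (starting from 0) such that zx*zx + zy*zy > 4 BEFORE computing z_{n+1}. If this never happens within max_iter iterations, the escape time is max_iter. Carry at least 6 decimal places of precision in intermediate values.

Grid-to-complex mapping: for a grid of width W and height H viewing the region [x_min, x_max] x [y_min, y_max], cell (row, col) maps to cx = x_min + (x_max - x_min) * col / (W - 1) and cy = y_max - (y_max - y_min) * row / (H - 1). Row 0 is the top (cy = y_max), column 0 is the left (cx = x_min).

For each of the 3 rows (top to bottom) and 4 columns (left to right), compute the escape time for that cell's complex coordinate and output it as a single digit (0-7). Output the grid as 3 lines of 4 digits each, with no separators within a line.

(row=0, col=0): c = -1.7400 + 0.0200i → escape time 7
(row=0, col=1): c = -1.1000 + 0.0200i → escape time 7
(row=0, col=2): c = -0.4600 + 0.0200i → escape time 7
(row=0, col=3): c = 0.1800 + 0.0200i → escape time 7
(row=1, col=0): c = -1.7400 + -0.4050i → escape time 3
(row=1, col=1): c = -1.1000 + -0.4050i → escape time 7
(row=1, col=2): c = -0.4600 + -0.4050i → escape time 7
(row=1, col=3): c = 0.1800 + -0.4050i → escape time 7
(row=2, col=0): c = -1.7400 + -0.8300i → escape time 2
(row=2, col=1): c = -1.1000 + -0.8300i → escape time 3
(row=2, col=2): c = -0.4600 + -0.8300i → escape time 5
(row=2, col=3): c = 0.1800 + -0.8300i → escape time 5

Answer: 7777
3777
2355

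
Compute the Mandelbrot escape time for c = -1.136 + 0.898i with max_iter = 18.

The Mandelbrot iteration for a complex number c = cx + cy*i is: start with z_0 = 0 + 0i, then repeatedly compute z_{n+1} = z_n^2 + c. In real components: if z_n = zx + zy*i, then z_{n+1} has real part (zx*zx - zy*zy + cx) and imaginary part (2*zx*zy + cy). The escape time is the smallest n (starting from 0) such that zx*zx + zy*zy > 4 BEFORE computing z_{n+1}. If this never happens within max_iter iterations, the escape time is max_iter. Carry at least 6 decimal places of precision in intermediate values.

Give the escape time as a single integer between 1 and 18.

Answer: 3

Derivation:
z_0 = 0 + 0i, c = -1.1360 + 0.8980i
Iter 1: z = -1.1360 + 0.8980i, |z|^2 = 2.0969
Iter 2: z = -0.6519 + -1.1423i, |z|^2 = 1.7297
Iter 3: z = -2.0158 + 2.3873i, |z|^2 = 9.7625
Escaped at iteration 3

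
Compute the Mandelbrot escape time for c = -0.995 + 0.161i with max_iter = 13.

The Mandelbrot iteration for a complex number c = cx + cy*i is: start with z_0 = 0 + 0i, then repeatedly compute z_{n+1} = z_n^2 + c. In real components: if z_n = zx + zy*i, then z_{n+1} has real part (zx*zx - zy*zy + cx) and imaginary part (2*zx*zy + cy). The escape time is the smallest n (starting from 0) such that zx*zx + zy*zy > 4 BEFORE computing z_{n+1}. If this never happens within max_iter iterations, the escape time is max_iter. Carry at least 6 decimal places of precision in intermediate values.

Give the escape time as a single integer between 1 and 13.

Answer: 13

Derivation:
z_0 = 0 + 0i, c = -0.9950 + 0.1610i
Iter 1: z = -0.9950 + 0.1610i, |z|^2 = 1.0159
Iter 2: z = -0.0309 + -0.1594i, |z|^2 = 0.0264
Iter 3: z = -1.0195 + 0.1708i, |z|^2 = 1.0685
Iter 4: z = 0.0151 + -0.1873i, |z|^2 = 0.0353
Iter 5: z = -1.0299 + 0.1553i, |z|^2 = 1.0848
Iter 6: z = 0.0415 + -0.1590i, |z|^2 = 0.0270
Iter 7: z = -1.0185 + 0.1478i, |z|^2 = 1.0593
Iter 8: z = 0.0206 + -0.1401i, |z|^2 = 0.0201
Iter 9: z = -1.0142 + 0.1552i, |z|^2 = 1.0527
Iter 10: z = 0.0095 + -0.1539i, |z|^2 = 0.0238
Iter 11: z = -1.0186 + 0.1581i, |z|^2 = 1.0625
Iter 12: z = 0.0175 + -0.1610i, |z|^2 = 0.0262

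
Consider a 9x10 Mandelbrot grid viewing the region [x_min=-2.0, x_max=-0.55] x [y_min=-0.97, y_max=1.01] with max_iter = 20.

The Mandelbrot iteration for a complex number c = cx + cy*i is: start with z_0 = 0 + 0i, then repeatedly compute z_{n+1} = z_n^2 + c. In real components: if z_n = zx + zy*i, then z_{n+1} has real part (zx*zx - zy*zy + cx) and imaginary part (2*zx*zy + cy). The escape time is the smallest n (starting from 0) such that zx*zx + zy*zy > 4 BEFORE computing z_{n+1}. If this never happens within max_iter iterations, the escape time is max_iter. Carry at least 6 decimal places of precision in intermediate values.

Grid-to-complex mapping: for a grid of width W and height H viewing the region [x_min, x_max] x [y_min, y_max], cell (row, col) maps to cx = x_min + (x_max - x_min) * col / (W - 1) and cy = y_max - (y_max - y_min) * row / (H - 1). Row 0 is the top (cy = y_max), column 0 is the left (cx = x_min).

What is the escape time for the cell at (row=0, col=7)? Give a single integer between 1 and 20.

z_0 = 0 + 0i, c = -0.7312 + 1.0100i
Iter 1: z = -0.7312 + 1.0100i, |z|^2 = 1.5548
Iter 2: z = -1.2166 + -0.4671i, |z|^2 = 1.6984
Iter 3: z = 0.5307 + 2.1466i, |z|^2 = 4.8897
Escaped at iteration 3

Answer: 3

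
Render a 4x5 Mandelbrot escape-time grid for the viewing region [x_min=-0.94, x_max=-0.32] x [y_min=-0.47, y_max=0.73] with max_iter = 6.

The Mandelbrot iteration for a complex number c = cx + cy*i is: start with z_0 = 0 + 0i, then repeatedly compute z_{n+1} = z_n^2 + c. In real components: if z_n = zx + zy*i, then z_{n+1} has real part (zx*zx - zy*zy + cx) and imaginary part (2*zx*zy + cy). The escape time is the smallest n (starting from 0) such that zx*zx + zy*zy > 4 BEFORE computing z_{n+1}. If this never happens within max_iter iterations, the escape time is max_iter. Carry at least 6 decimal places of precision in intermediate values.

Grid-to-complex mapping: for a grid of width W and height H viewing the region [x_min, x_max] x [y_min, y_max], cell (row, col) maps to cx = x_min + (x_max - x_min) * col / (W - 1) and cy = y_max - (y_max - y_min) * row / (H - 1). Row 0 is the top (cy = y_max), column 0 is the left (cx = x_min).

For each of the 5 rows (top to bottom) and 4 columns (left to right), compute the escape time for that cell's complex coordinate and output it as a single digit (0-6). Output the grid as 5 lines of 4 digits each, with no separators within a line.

Answer: 4466
6666
6666
6666
5666

Derivation:
(row=0, col=0): c = -0.9400 + 0.7300i → escape time 4
(row=0, col=1): c = -0.7333 + 0.7300i → escape time 4
(row=0, col=2): c = -0.5267 + 0.7300i → escape time 6
(row=0, col=3): c = -0.3200 + 0.7300i → escape time 6
(row=1, col=0): c = -0.9400 + 0.4300i → escape time 6
(row=1, col=1): c = -0.7333 + 0.4300i → escape time 6
(row=1, col=2): c = -0.5267 + 0.4300i → escape time 6
(row=1, col=3): c = -0.3200 + 0.4300i → escape time 6
(row=2, col=0): c = -0.9400 + 0.1300i → escape time 6
(row=2, col=1): c = -0.7333 + 0.1300i → escape time 6
(row=2, col=2): c = -0.5267 + 0.1300i → escape time 6
(row=2, col=3): c = -0.3200 + 0.1300i → escape time 6
(row=3, col=0): c = -0.9400 + -0.1700i → escape time 6
(row=3, col=1): c = -0.7333 + -0.1700i → escape time 6
(row=3, col=2): c = -0.5267 + -0.1700i → escape time 6
(row=3, col=3): c = -0.3200 + -0.1700i → escape time 6
(row=4, col=0): c = -0.9400 + -0.4700i → escape time 5
(row=4, col=1): c = -0.7333 + -0.4700i → escape time 6
(row=4, col=2): c = -0.5267 + -0.4700i → escape time 6
(row=4, col=3): c = -0.3200 + -0.4700i → escape time 6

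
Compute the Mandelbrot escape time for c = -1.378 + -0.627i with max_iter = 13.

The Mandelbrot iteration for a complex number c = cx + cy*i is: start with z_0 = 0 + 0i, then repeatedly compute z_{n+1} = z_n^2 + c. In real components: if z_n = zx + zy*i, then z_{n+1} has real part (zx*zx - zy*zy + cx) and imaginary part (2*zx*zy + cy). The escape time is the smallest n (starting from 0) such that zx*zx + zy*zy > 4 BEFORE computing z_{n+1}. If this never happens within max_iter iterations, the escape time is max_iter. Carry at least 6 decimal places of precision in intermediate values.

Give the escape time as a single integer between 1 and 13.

z_0 = 0 + 0i, c = -1.3780 + -0.6270i
Iter 1: z = -1.3780 + -0.6270i, |z|^2 = 2.2920
Iter 2: z = 0.1278 + 1.1010i, |z|^2 = 1.2285
Iter 3: z = -2.5739 + -0.3457i, |z|^2 = 6.7445
Escaped at iteration 3

Answer: 3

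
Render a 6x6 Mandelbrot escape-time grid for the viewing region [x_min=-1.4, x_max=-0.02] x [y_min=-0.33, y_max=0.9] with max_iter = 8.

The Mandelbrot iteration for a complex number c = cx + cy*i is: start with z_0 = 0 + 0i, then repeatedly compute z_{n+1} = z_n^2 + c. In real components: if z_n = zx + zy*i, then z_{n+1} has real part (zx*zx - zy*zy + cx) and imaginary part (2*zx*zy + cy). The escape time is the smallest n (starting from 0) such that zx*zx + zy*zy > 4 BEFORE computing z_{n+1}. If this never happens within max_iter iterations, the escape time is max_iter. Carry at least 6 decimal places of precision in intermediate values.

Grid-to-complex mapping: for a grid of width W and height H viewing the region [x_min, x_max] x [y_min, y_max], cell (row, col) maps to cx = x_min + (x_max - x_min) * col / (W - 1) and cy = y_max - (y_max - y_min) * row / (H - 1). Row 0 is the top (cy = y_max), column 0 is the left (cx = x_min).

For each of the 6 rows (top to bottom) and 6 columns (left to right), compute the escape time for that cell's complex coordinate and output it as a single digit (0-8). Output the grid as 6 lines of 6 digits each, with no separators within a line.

Answer: 333468
335888
467888
888888
888888
588888

Derivation:
(row=0, col=0): c = -1.4000 + 0.9000i → escape time 3
(row=0, col=1): c = -1.1240 + 0.9000i → escape time 3
(row=0, col=2): c = -0.8480 + 0.9000i → escape time 3
(row=0, col=3): c = -0.5720 + 0.9000i → escape time 4
(row=0, col=4): c = -0.2960 + 0.9000i → escape time 6
(row=0, col=5): c = -0.0200 + 0.9000i → escape time 8
(row=1, col=0): c = -1.4000 + 0.6540i → escape time 3
(row=1, col=1): c = -1.1240 + 0.6540i → escape time 3
(row=1, col=2): c = -0.8480 + 0.6540i → escape time 5
(row=1, col=3): c = -0.5720 + 0.6540i → escape time 8
(row=1, col=4): c = -0.2960 + 0.6540i → escape time 8
(row=1, col=5): c = -0.0200 + 0.6540i → escape time 8
(row=2, col=0): c = -1.4000 + 0.4080i → escape time 4
(row=2, col=1): c = -1.1240 + 0.4080i → escape time 6
(row=2, col=2): c = -0.8480 + 0.4080i → escape time 7
(row=2, col=3): c = -0.5720 + 0.4080i → escape time 8
(row=2, col=4): c = -0.2960 + 0.4080i → escape time 8
(row=2, col=5): c = -0.0200 + 0.4080i → escape time 8
(row=3, col=0): c = -1.4000 + 0.1620i → escape time 8
(row=3, col=1): c = -1.1240 + 0.1620i → escape time 8
(row=3, col=2): c = -0.8480 + 0.1620i → escape time 8
(row=3, col=3): c = -0.5720 + 0.1620i → escape time 8
(row=3, col=4): c = -0.2960 + 0.1620i → escape time 8
(row=3, col=5): c = -0.0200 + 0.1620i → escape time 8
(row=4, col=0): c = -1.4000 + -0.0840i → escape time 8
(row=4, col=1): c = -1.1240 + -0.0840i → escape time 8
(row=4, col=2): c = -0.8480 + -0.0840i → escape time 8
(row=4, col=3): c = -0.5720 + -0.0840i → escape time 8
(row=4, col=4): c = -0.2960 + -0.0840i → escape time 8
(row=4, col=5): c = -0.0200 + -0.0840i → escape time 8
(row=5, col=0): c = -1.4000 + -0.3300i → escape time 5
(row=5, col=1): c = -1.1240 + -0.3300i → escape time 8
(row=5, col=2): c = -0.8480 + -0.3300i → escape time 8
(row=5, col=3): c = -0.5720 + -0.3300i → escape time 8
(row=5, col=4): c = -0.2960 + -0.3300i → escape time 8
(row=5, col=5): c = -0.0200 + -0.3300i → escape time 8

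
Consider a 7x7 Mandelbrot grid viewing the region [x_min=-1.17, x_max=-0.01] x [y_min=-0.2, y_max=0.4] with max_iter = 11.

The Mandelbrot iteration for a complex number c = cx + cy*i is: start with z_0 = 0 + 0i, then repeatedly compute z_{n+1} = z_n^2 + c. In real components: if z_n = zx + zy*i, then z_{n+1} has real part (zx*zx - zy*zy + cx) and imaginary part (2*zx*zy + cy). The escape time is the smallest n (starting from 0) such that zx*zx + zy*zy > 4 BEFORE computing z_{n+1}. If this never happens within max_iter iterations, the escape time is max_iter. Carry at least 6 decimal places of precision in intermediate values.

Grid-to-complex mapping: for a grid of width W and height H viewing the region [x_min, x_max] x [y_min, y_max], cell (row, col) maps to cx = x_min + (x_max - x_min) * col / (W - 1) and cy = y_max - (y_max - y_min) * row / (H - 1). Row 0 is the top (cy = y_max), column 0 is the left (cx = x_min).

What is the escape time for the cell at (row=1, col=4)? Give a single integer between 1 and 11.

z_0 = 0 + 0i, c = -0.3967 + 0.3000i
Iter 1: z = -0.3967 + 0.3000i, |z|^2 = 0.2473
Iter 2: z = -0.3293 + 0.0620i, |z|^2 = 0.1123
Iter 3: z = -0.2921 + 0.2592i, |z|^2 = 0.1525
Iter 4: z = -0.3785 + 0.1486i, |z|^2 = 0.1654
Iter 5: z = -0.2755 + 0.1875i, |z|^2 = 0.1110
Iter 6: z = -0.3559 + 0.1967i, |z|^2 = 0.1654
Iter 7: z = -0.3087 + 0.1600i, |z|^2 = 0.1209
Iter 8: z = -0.3270 + 0.2012i, |z|^2 = 0.1474
Iter 9: z = -0.3303 + 0.1684i, |z|^2 = 0.1374
Iter 10: z = -0.3160 + 0.1888i, |z|^2 = 0.1355

Answer: 11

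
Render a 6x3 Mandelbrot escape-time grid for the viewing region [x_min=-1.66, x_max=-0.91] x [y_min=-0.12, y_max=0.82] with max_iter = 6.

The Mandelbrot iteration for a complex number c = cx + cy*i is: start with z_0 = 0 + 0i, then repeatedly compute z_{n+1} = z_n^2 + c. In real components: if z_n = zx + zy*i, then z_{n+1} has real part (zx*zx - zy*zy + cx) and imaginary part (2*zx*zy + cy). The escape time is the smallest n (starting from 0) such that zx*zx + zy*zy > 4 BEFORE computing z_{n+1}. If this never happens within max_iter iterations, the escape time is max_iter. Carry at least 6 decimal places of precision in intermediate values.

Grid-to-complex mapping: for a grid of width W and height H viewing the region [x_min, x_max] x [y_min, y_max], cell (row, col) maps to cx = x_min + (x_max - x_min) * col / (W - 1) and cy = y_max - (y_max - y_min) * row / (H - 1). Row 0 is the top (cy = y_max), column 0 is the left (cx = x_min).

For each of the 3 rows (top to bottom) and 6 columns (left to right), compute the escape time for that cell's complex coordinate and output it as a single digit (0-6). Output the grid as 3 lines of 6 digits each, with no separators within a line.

Answer: 333334
446666
566666

Derivation:
(row=0, col=0): c = -1.6600 + 0.8200i → escape time 3
(row=0, col=1): c = -1.5100 + 0.8200i → escape time 3
(row=0, col=2): c = -1.3600 + 0.8200i → escape time 3
(row=0, col=3): c = -1.2100 + 0.8200i → escape time 3
(row=0, col=4): c = -1.0600 + 0.8200i → escape time 3
(row=0, col=5): c = -0.9100 + 0.8200i → escape time 4
(row=1, col=0): c = -1.6600 + 0.3500i → escape time 4
(row=1, col=1): c = -1.5100 + 0.3500i → escape time 4
(row=1, col=2): c = -1.3600 + 0.3500i → escape time 6
(row=1, col=3): c = -1.2100 + 0.3500i → escape time 6
(row=1, col=4): c = -1.0600 + 0.3500i → escape time 6
(row=1, col=5): c = -0.9100 + 0.3500i → escape time 6
(row=2, col=0): c = -1.6600 + -0.1200i → escape time 5
(row=2, col=1): c = -1.5100 + -0.1200i → escape time 6
(row=2, col=2): c = -1.3600 + -0.1200i → escape time 6
(row=2, col=3): c = -1.2100 + -0.1200i → escape time 6
(row=2, col=4): c = -1.0600 + -0.1200i → escape time 6
(row=2, col=5): c = -0.9100 + -0.1200i → escape time 6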